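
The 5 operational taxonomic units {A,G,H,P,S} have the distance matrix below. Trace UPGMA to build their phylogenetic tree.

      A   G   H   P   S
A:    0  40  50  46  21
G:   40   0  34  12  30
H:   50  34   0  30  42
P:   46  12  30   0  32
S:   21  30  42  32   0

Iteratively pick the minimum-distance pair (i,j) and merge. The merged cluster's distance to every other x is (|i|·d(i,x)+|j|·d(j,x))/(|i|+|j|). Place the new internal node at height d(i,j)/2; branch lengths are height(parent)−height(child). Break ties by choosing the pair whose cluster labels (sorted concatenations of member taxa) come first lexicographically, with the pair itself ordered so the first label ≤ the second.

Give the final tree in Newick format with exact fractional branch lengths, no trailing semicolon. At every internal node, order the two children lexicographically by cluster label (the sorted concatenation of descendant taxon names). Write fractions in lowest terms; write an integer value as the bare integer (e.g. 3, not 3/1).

((A:21/2,S:21/2):19/2,((G:6,P:6):10,H:16):4)

1. join G+P (d=12) ⇒ GP; edges |G|=6, |P|=6
  updated: d(A,GP)=43, d(GP,H)=32, d(GP,S)=31
2. join A+S (d=21) ⇒ AS; edges |A|=21/2, |S|=21/2
  updated: d(AS,GP)=37, d(AS,H)=46
3. join GP+H (d=32) ⇒ GHP; edges |GP|=10, |H|=16
  updated: d(AS,GHP)=40
4. join AS+GHP (d=40) ⇒ AGHPS; edges |AS|=19/2, |GHP|=4
final tree: ((A:21/2,S:21/2):19/2,((G:6,P:6):10,H:16):4)
total length: 145/2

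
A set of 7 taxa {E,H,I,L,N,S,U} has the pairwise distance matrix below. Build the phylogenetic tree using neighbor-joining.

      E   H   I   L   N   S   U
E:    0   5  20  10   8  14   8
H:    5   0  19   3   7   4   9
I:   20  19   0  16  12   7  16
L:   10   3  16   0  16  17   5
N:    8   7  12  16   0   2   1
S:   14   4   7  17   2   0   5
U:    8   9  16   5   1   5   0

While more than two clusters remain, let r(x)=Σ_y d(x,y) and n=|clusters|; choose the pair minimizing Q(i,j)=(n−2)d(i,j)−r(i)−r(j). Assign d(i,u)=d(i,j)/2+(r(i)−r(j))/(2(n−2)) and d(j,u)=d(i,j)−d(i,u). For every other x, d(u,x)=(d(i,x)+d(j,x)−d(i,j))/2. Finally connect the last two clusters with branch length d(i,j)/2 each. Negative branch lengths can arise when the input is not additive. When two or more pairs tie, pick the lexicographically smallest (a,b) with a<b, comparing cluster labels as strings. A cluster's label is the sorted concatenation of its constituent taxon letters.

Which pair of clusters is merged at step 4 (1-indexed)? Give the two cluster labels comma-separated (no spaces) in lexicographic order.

step 1: merge (I,S) at d=7, Q=-104; branch lengths I→38/5, S→-3/5; new cluster IS
  updated: d(E,IS)=27/2, d(H,IS)=8, d(IS,L)=13, d(IS,N)=7/2, d(IS,U)=7
step 2: merge (H,L) at d=3, Q=-67; branch lengths H→-3/8, L→27/8; new cluster HL
  updated: d(E,HL)=6, d(HL,IS)=9, d(HL,N)=10, d(HL,U)=11/2
step 3: merge (E,HL) at d=6, Q=-48; branch lengths E→23/6, HL→13/6; new cluster EHL
  updated: d(EHL,IS)=33/4, d(EHL,N)=6, d(EHL,U)=15/4
step 4: merge (EHL,U) at d=15/4, Q=-89/4; branch lengths EHL→55/16, U→5/16; new cluster EHLU
  updated: d(EHLU,IS)=23/4, d(EHLU,N)=13/8
step 5: merge (EHLU,IS) at d=23/4, Q=-87/8; branch lengths EHLU→31/16, IS→61/16; new cluster EHILSU
  updated: d(EHILSU,N)=-5/16
step 6: merge (EHILSU,N) at d=-5/16; branch lengths EHILSU→-5/32, N→-5/32; new cluster EHILNSU
final tree: ((((E:23/6,(H:-3/8,L:27/8):13/6):55/16,U:5/16):31/16,(I:38/5,S:-3/5):61/16):-5/32,N:-5/32)
total length: 403/16

EHL,U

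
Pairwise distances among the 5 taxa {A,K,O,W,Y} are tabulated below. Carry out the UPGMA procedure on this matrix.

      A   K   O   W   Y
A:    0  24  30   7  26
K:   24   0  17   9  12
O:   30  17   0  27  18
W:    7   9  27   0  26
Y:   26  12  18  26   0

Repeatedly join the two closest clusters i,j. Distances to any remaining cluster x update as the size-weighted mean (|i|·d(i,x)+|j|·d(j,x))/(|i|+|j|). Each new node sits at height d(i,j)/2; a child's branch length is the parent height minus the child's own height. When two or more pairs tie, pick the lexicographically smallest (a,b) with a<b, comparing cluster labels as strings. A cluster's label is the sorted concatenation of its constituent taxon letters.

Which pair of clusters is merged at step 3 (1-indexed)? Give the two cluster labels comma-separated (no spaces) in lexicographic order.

KY,O

step 1: merge (A,W) at d=7; branch lengths A→7/2, W→7/2; new cluster AW
  updated: d(AW,K)=33/2, d(AW,O)=57/2, d(AW,Y)=26
step 2: merge (K,Y) at d=12; branch lengths K→6, Y→6; new cluster KY
  updated: d(AW,KY)=85/4, d(KY,O)=35/2
step 3: merge (KY,O) at d=35/2; branch lengths KY→11/4, O→35/4; new cluster KOY
  updated: d(AW,KOY)=71/3
step 4: merge (AW,KOY) at d=71/3; branch lengths AW→25/3, KOY→37/12; new cluster AKOWY
final tree: ((A:7/2,W:7/2):25/3,((K:6,Y:6):11/4,O:35/4):37/12)
total length: 503/12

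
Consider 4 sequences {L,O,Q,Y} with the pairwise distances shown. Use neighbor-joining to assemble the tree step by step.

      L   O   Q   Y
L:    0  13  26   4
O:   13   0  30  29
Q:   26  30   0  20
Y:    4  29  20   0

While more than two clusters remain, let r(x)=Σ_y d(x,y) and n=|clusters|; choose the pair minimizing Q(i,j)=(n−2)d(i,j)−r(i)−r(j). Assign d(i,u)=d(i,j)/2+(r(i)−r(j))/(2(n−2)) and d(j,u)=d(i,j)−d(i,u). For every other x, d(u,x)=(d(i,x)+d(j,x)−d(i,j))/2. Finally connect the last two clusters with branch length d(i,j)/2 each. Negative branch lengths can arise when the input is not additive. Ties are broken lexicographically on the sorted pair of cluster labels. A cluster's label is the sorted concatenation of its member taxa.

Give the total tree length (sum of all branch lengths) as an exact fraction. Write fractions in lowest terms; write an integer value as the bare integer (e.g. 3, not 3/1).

iteration 1: select L,O (d=13, Q=-89); attach at lengths (-3/4, 55/4); label the merged cluster LO
  updated: d(LO,Q)=43/2, d(LO,Y)=10
iteration 2: select LO,Q (d=43/2, Q=-103/2); attach at lengths (23/4, 63/4); label the merged cluster LOQ
  updated: d(LOQ,Y)=17/4
iteration 3: select LOQ,Y (d=17/4); attach at lengths (17/8, 17/8); label the merged cluster LOQY
final tree: (((L:-3/4,O:55/4):23/4,Q:63/4):17/8,Y:17/8)
total length: 155/4

155/4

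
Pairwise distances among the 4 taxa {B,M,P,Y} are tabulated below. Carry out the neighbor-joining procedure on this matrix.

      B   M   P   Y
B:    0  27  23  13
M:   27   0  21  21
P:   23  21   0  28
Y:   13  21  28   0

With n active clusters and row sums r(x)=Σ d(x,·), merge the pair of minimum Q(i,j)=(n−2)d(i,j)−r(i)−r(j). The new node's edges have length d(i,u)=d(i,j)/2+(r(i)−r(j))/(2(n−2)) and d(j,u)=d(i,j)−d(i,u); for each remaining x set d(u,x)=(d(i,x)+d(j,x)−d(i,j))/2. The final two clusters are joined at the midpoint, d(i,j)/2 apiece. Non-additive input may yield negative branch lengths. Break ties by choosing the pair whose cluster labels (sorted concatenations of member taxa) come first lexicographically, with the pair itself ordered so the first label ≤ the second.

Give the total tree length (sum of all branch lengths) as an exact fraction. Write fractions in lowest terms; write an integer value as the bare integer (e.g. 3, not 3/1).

iteration 1: select B,Y (d=13, Q=-99); attach at lengths (27/4, 25/4); label the merged cluster BY
  updated: d(BY,M)=35/2, d(BY,P)=19
iteration 2: select BY,M (d=35/2, Q=-115/2); attach at lengths (31/4, 39/4); label the merged cluster BMY
  updated: d(BMY,P)=45/4
iteration 3: select BMY,P (d=45/4); attach at lengths (45/8, 45/8); label the merged cluster BMPY
final tree: (((B:27/4,Y:25/4):31/4,M:39/4):45/8,P:45/8)
total length: 167/4

167/4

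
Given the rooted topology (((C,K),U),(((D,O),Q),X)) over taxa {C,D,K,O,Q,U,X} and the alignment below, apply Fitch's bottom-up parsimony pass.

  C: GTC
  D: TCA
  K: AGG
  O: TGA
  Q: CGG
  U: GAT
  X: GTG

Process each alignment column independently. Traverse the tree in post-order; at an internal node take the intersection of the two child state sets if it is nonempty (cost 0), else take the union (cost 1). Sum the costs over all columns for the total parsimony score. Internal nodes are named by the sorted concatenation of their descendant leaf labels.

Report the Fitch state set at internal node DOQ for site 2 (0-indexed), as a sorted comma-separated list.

A,G

CK@0: {G} ∪ {A} = {A,G} (union, +1)
CKU@0: {A,G} ∩ {G} = {G} (intersection, +0)
DO@0: {T} ∩ {T} = {T} (intersection, +0)
DOQ@0: {T} ∪ {C} = {C,T} (union, +1)
DOQX@0: {C,T} ∪ {G} = {C,G,T} (union, +1)
CDKOQUX@0: {G} ∩ {C,G,T} = {G} (intersection, +0)
CK@1: {T} ∪ {G} = {G,T} (union, +1)
CKU@1: {G,T} ∪ {A} = {A,G,T} (union, +1)
DO@1: {C} ∪ {G} = {C,G} (union, +1)
DOQ@1: {C,G} ∩ {G} = {G} (intersection, +0)
DOQX@1: {G} ∪ {T} = {G,T} (union, +1)
CDKOQUX@1: {A,G,T} ∩ {G,T} = {G,T} (intersection, +0)
CK@2: {C} ∪ {G} = {C,G} (union, +1)
CKU@2: {C,G} ∪ {T} = {C,G,T} (union, +1)
DO@2: {A} ∩ {A} = {A} (intersection, +0)
DOQ@2: {A} ∪ {G} = {A,G} (union, +1)
DOQX@2: {A,G} ∩ {G} = {G} (intersection, +0)
CDKOQUX@2: {C,G,T} ∩ {G} = {G} (intersection, +0)
per-site changes: [3, 4, 3]; total = 10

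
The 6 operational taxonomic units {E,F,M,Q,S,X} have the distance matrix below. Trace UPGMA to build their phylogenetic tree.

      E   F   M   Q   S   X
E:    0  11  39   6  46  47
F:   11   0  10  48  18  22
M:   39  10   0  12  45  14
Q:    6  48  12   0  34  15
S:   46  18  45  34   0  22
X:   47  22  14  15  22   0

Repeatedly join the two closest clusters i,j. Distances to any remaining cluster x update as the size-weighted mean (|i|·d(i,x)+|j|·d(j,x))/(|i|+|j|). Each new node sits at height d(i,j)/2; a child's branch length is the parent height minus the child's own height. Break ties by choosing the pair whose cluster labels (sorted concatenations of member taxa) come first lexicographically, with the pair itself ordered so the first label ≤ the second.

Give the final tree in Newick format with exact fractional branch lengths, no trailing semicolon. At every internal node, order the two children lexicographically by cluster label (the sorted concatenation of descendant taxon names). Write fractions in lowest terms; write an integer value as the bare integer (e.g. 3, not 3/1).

step 1: merge (E,Q) at d=6; branch lengths E→3, Q→3; new cluster EQ
  updated: d(EQ,F)=59/2, d(EQ,M)=51/2, d(EQ,S)=40, d(EQ,X)=31
step 2: merge (F,M) at d=10; branch lengths F→5, M→5; new cluster FM
  updated: d(EQ,FM)=55/2, d(FM,S)=63/2, d(FM,X)=18
step 3: merge (FM,X) at d=18; branch lengths FM→4, X→9; new cluster FMX
  updated: d(EQ,FMX)=86/3, d(FMX,S)=85/3
step 4: merge (FMX,S) at d=85/3; branch lengths FMX→31/6, S→85/6; new cluster FMSX
  updated: d(EQ,FMSX)=63/2
step 5: merge (EQ,FMSX) at d=63/2; branch lengths EQ→51/4, FMSX→19/12; new cluster EFMQSX
final tree: ((E:3,Q:3):51/4,(((F:5,M:5):4,X:9):31/6,S:85/6):19/12)
total length: 188/3

((E:3,Q:3):51/4,(((F:5,M:5):4,X:9):31/6,S:85/6):19/12)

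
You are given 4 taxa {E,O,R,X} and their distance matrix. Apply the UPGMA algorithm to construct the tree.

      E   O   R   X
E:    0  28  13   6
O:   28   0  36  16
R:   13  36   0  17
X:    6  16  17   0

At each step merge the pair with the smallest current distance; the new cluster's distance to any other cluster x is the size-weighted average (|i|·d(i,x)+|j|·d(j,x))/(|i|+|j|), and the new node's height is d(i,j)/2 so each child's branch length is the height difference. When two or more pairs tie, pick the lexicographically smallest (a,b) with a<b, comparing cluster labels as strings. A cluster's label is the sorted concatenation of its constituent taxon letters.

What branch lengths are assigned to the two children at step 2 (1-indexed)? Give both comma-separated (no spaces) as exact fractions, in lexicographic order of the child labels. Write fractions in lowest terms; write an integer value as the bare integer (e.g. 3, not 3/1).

9/2,15/2

iteration 1: select E,X (d=6); attach at lengths (3, 3); label the merged cluster EX
  updated: d(EX,O)=22, d(EX,R)=15
iteration 2: select EX,R (d=15); attach at lengths (9/2, 15/2); label the merged cluster ERX
  updated: d(ERX,O)=80/3
iteration 3: select ERX,O (d=80/3); attach at lengths (35/6, 40/3); label the merged cluster EORX
final tree: (((E:3,X:3):9/2,R:15/2):35/6,O:40/3)
total length: 223/6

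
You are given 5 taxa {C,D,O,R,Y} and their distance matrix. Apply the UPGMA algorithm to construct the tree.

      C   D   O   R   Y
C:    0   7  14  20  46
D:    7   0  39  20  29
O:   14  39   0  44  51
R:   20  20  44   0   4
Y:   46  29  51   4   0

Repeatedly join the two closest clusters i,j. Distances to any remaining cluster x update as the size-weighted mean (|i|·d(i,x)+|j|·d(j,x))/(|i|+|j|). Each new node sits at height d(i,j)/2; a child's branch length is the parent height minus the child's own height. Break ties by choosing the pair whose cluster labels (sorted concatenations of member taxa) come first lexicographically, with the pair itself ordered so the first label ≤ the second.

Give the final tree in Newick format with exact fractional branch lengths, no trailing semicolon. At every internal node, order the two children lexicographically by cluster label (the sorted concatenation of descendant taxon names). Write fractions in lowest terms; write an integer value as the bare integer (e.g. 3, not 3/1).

step 1: merge (R,Y) at d=4; branch lengths R→2, Y→2; new cluster RY
  updated: d(C,RY)=33, d(D,RY)=49/2, d(O,RY)=95/2
step 2: merge (C,D) at d=7; branch lengths C→7/2, D→7/2; new cluster CD
  updated: d(CD,O)=53/2, d(CD,RY)=115/4
step 3: merge (CD,O) at d=53/2; branch lengths CD→39/4, O→53/4; new cluster CDO
  updated: d(CDO,RY)=35
step 4: merge (CDO,RY) at d=35; branch lengths CDO→17/4, RY→31/2; new cluster CDORY
final tree: (((C:7/2,D:7/2):39/4,O:53/4):17/4,(R:2,Y:2):31/2)
total length: 215/4

(((C:7/2,D:7/2):39/4,O:53/4):17/4,(R:2,Y:2):31/2)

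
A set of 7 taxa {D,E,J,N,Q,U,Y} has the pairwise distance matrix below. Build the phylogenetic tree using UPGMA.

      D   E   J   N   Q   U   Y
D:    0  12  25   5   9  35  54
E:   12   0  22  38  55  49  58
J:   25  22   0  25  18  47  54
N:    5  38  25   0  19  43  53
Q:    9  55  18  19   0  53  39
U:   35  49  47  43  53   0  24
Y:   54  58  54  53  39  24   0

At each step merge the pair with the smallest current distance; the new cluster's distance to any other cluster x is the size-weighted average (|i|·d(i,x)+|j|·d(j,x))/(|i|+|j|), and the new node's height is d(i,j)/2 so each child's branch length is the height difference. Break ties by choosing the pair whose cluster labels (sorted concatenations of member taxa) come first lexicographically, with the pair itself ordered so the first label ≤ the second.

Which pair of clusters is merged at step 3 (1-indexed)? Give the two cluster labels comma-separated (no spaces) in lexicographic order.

step 1: merge (D,N) at d=5; branch lengths D→5/2, N→5/2; new cluster DN
  updated: d(DN,E)=25, d(DN,J)=25, d(DN,Q)=14, d(DN,U)=39, d(DN,Y)=107/2
step 2: merge (DN,Q) at d=14; branch lengths DN→9/2, Q→7; new cluster DNQ
  updated: d(DNQ,E)=35, d(DNQ,J)=68/3, d(DNQ,U)=131/3, d(DNQ,Y)=146/3
step 3: merge (E,J) at d=22; branch lengths E→11, J→11; new cluster EJ
  updated: d(DNQ,EJ)=173/6, d(EJ,U)=48, d(EJ,Y)=56
step 4: merge (U,Y) at d=24; branch lengths U→12, Y→12; new cluster UY
  updated: d(DNQ,UY)=277/6, d(EJ,UY)=52
step 5: merge (DNQ,EJ) at d=173/6; branch lengths DNQ→89/12, EJ→41/12; new cluster DEJNQ
  updated: d(DEJNQ,UY)=97/2
step 6: merge (DEJNQ,UY) at d=97/2; branch lengths DEJNQ→59/6, UY→49/4; new cluster DEJNQUY
final tree: ((((D:5/2,N:5/2):9/2,Q:7):89/12,(E:11,J:11):41/12):59/6,(U:12,Y:12):49/4)
total length: 1145/12

E,J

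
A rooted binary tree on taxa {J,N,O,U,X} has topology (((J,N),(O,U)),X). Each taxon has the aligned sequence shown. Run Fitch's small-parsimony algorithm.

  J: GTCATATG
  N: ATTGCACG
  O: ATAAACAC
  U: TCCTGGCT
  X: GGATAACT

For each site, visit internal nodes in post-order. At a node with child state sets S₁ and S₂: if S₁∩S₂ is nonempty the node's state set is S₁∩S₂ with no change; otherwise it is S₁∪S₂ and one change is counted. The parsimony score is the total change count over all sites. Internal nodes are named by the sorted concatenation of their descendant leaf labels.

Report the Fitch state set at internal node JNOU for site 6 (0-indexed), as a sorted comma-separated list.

C

JN@0: {G} ∪ {A} = {A,G} (union, +1)
OU@0: {A} ∪ {T} = {A,T} (union, +1)
JNOU@0: {A,G} ∩ {A,T} = {A} (intersection, +0)
JNOUX@0: {A} ∪ {G} = {A,G} (union, +1)
JN@1: {T} ∩ {T} = {T} (intersection, +0)
OU@1: {T} ∪ {C} = {C,T} (union, +1)
JNOU@1: {T} ∩ {C,T} = {T} (intersection, +0)
JNOUX@1: {T} ∪ {G} = {G,T} (union, +1)
JN@2: {C} ∪ {T} = {C,T} (union, +1)
OU@2: {A} ∪ {C} = {A,C} (union, +1)
JNOU@2: {C,T} ∩ {A,C} = {C} (intersection, +0)
JNOUX@2: {C} ∪ {A} = {A,C} (union, +1)
JN@3: {A} ∪ {G} = {A,G} (union, +1)
OU@3: {A} ∪ {T} = {A,T} (union, +1)
JNOU@3: {A,G} ∩ {A,T} = {A} (intersection, +0)
JNOUX@3: {A} ∪ {T} = {A,T} (union, +1)
JN@4: {T} ∪ {C} = {C,T} (union, +1)
OU@4: {A} ∪ {G} = {A,G} (union, +1)
JNOU@4: {C,T} ∪ {A,G} = {A,C,G,T} (union, +1)
JNOUX@4: {A,C,G,T} ∩ {A} = {A} (intersection, +0)
JN@5: {A} ∩ {A} = {A} (intersection, +0)
OU@5: {C} ∪ {G} = {C,G} (union, +1)
JNOU@5: {A} ∪ {C,G} = {A,C,G} (union, +1)
JNOUX@5: {A,C,G} ∩ {A} = {A} (intersection, +0)
JN@6: {T} ∪ {C} = {C,T} (union, +1)
OU@6: {A} ∪ {C} = {A,C} (union, +1)
JNOU@6: {C,T} ∩ {A,C} = {C} (intersection, +0)
JNOUX@6: {C} ∩ {C} = {C} (intersection, +0)
JN@7: {G} ∩ {G} = {G} (intersection, +0)
OU@7: {C} ∪ {T} = {C,T} (union, +1)
JNOU@7: {G} ∪ {C,T} = {C,G,T} (union, +1)
JNOUX@7: {C,G,T} ∩ {T} = {T} (intersection, +0)
per-site changes: [3, 2, 3, 3, 3, 2, 2, 2]; total = 20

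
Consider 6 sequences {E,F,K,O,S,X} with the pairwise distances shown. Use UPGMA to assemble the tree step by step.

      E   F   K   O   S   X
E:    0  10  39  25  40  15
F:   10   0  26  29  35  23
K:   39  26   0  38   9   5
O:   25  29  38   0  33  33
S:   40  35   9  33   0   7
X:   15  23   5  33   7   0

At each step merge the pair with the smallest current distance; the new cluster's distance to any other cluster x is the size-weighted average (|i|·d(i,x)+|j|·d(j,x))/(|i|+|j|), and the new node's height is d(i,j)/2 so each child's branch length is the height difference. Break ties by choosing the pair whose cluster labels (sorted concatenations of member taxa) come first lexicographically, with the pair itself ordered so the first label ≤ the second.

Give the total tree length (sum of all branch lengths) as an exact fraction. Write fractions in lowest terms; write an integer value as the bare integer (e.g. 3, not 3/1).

169/3

step 1: merge (K,X) at d=5; branch lengths K→5/2, X→5/2; new cluster KX
  updated: d(E,KX)=27, d(F,KX)=49/2, d(KX,O)=71/2, d(KX,S)=8
step 2: merge (KX,S) at d=8; branch lengths KX→3/2, S→4; new cluster KSX
  updated: d(E,KSX)=94/3, d(F,KSX)=28, d(KSX,O)=104/3
step 3: merge (E,F) at d=10; branch lengths E→5, F→5; new cluster EF
  updated: d(EF,KSX)=89/3, d(EF,O)=27
step 4: merge (EF,O) at d=27; branch lengths EF→17/2, O→27/2; new cluster EFO
  updated: d(EFO,KSX)=94/3
step 5: merge (EFO,KSX) at d=94/3; branch lengths EFO→13/6, KSX→35/3; new cluster EFKOSX
final tree: (((E:5,F:5):17/2,O:27/2):13/6,((K:5/2,X:5/2):3/2,S:4):35/3)
total length: 169/3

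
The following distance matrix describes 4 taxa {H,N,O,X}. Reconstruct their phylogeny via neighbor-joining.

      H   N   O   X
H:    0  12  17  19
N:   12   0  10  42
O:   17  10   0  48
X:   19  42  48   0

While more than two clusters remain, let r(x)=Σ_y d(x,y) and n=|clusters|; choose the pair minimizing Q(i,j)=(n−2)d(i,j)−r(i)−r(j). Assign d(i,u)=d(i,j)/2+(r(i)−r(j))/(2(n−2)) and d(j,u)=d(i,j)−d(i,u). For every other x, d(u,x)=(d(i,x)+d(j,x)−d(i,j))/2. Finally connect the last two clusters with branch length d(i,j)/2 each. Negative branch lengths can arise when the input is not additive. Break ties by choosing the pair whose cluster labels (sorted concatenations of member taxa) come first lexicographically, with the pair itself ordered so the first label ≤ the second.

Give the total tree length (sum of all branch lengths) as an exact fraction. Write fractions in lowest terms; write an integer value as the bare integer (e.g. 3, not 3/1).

177/4

1. join H+X (d=19, Q=-119) ⇒ HX; edges |H|=-23/4, |X|=99/4
  updated: d(HX,N)=35/2, d(HX,O)=23
2. join HX+N (d=35/2, Q=-101/2) ⇒ HNX; edges |HX|=61/4, |N|=9/4
  updated: d(HNX,O)=31/4
3. join HNX+O (d=31/4) ⇒ HNOX; edges |HNX|=31/8, |O|=31/8
final tree: (((H:-23/4,X:99/4):61/4,N:9/4):31/8,O:31/8)
total length: 177/4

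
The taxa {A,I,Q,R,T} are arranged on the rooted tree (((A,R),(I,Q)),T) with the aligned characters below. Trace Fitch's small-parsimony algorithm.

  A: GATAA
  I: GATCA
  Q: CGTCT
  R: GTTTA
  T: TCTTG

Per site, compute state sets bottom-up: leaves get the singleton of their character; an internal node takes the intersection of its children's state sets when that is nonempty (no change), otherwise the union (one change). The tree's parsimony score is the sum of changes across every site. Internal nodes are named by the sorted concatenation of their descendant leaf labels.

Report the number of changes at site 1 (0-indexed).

site 0, node AR: A={G} ∩ R={G} → {G} (+0)
site 0, node IQ: I={G} ∪ Q={C} → {C,G} (+1)
site 0, node AIQR: AR={G} ∩ IQ={C,G} → {G} (+0)
site 0, node AIQRT: AIQR={G} ∪ T={T} → {G,T} (+1)
site 1, node AR: A={A} ∪ R={T} → {A,T} (+1)
site 1, node IQ: I={A} ∪ Q={G} → {A,G} (+1)
site 1, node AIQR: AR={A,T} ∩ IQ={A,G} → {A} (+0)
site 1, node AIQRT: AIQR={A} ∪ T={C} → {A,C} (+1)
site 2, node AR: A={T} ∩ R={T} → {T} (+0)
site 2, node IQ: I={T} ∩ Q={T} → {T} (+0)
site 2, node AIQR: AR={T} ∩ IQ={T} → {T} (+0)
site 2, node AIQRT: AIQR={T} ∩ T={T} → {T} (+0)
site 3, node AR: A={A} ∪ R={T} → {A,T} (+1)
site 3, node IQ: I={C} ∩ Q={C} → {C} (+0)
site 3, node AIQR: AR={A,T} ∪ IQ={C} → {A,C,T} (+1)
site 3, node AIQRT: AIQR={A,C,T} ∩ T={T} → {T} (+0)
site 4, node AR: A={A} ∩ R={A} → {A} (+0)
site 4, node IQ: I={A} ∪ Q={T} → {A,T} (+1)
site 4, node AIQR: AR={A} ∩ IQ={A,T} → {A} (+0)
site 4, node AIQRT: AIQR={A} ∪ T={G} → {A,G} (+1)
per-site changes: [2, 3, 0, 2, 2]; total = 9

3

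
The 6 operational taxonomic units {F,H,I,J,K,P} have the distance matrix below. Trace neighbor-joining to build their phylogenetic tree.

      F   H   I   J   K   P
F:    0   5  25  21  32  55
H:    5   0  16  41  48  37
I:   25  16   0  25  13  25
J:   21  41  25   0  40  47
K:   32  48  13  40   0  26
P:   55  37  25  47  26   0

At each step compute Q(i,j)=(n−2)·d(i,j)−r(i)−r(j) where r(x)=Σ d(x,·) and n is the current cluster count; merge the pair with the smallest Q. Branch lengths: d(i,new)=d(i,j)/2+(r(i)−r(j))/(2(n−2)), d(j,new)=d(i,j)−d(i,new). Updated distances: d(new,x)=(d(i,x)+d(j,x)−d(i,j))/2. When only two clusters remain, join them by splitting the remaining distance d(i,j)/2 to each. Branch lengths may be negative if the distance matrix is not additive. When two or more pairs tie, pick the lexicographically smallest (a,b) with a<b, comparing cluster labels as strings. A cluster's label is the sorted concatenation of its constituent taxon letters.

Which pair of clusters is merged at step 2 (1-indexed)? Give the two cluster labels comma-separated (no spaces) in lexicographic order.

step 1: merge (F,H) at d=5, Q=-265; branch lengths F→11/8, H→29/8; new cluster FH
  updated: d(FH,I)=18, d(FH,J)=57/2, d(FH,K)=75/2, d(FH,P)=87/2
step 2: merge (FH,J) at d=57/2, Q=-365/2; branch lengths FH→145/12, J→197/12; new cluster FHJ
  updated: d(FHJ,I)=29/4, d(FHJ,K)=49/2, d(FHJ,P)=31
step 3: merge (FHJ,I) at d=29/4, Q=-187/2; branch lengths FHJ→8, I→-3/4; new cluster FHIJ
  updated: d(FHIJ,K)=121/8, d(FHIJ,P)=195/8
step 4: merge (FHIJ,K) at d=121/8, Q=-131/2; branch lengths FHIJ→27/4, K→67/8; new cluster FHIJK
  updated: d(FHIJK,P)=141/8
step 5: merge (FHIJK,P) at d=141/8; branch lengths FHIJK→141/16, P→141/16; new cluster FHIJKP
final tree: (((((F:11/8,H:29/8):145/12,J:197/12):8,I:-3/4):27/4,K:67/8):141/16,P:141/16)
total length: 147/2

FH,J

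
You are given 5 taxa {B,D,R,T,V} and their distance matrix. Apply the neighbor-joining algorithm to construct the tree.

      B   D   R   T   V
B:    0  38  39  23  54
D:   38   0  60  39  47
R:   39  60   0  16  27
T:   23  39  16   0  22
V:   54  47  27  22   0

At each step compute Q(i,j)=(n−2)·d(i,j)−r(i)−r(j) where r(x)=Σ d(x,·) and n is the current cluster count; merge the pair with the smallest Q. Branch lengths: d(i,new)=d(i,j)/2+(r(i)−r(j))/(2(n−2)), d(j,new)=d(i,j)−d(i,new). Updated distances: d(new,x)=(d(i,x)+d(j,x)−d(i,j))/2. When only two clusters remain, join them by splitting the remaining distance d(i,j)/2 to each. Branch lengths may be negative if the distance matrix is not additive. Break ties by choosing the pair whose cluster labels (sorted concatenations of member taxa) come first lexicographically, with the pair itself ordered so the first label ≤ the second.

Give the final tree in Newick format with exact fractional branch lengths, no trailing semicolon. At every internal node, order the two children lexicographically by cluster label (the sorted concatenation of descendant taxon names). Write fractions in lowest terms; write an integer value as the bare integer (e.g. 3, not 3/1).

iteration 1: select B,D (d=38, Q=-224); attach at lengths (14, 24); label the merged cluster BD
  updated: d(BD,R)=61/2, d(BD,T)=12, d(BD,V)=63/2
iteration 2: select BD,T (d=12, Q=-100); attach at lengths (12, 0); label the merged cluster BDT
  updated: d(BDT,R)=69/4, d(BDT,V)=83/4
iteration 3: select BDT,R (d=69/4, Q=-65); attach at lengths (11/2, 47/4); label the merged cluster BDRT
  updated: d(BDRT,V)=61/4
iteration 4: select BDRT,V (d=61/4); attach at lengths (61/8, 61/8); label the merged cluster BDRTV
final tree: ((((B:14,D:24):12,T:0):11/2,R:47/4):61/8,V:61/8)
total length: 165/2

((((B:14,D:24):12,T:0):11/2,R:47/4):61/8,V:61/8)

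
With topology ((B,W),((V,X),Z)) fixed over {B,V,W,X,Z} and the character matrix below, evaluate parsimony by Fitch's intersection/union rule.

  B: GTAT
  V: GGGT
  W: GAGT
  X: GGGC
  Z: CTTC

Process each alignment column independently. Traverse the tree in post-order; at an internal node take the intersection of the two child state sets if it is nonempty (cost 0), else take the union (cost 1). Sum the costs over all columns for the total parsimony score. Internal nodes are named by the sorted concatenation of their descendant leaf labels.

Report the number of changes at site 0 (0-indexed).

1

site 0, node BW: B={G} ∩ W={G} → {G} (+0)
site 0, node VX: V={G} ∩ X={G} → {G} (+0)
site 0, node VXZ: VX={G} ∪ Z={C} → {C,G} (+1)
site 0, node BVWXZ: BW={G} ∩ VXZ={C,G} → {G} (+0)
site 1, node BW: B={T} ∪ W={A} → {A,T} (+1)
site 1, node VX: V={G} ∩ X={G} → {G} (+0)
site 1, node VXZ: VX={G} ∪ Z={T} → {G,T} (+1)
site 1, node BVWXZ: BW={A,T} ∩ VXZ={G,T} → {T} (+0)
site 2, node BW: B={A} ∪ W={G} → {A,G} (+1)
site 2, node VX: V={G} ∩ X={G} → {G} (+0)
site 2, node VXZ: VX={G} ∪ Z={T} → {G,T} (+1)
site 2, node BVWXZ: BW={A,G} ∩ VXZ={G,T} → {G} (+0)
site 3, node BW: B={T} ∩ W={T} → {T} (+0)
site 3, node VX: V={T} ∪ X={C} → {C,T} (+1)
site 3, node VXZ: VX={C,T} ∩ Z={C} → {C} (+0)
site 3, node BVWXZ: BW={T} ∪ VXZ={C} → {C,T} (+1)
per-site changes: [1, 2, 2, 2]; total = 7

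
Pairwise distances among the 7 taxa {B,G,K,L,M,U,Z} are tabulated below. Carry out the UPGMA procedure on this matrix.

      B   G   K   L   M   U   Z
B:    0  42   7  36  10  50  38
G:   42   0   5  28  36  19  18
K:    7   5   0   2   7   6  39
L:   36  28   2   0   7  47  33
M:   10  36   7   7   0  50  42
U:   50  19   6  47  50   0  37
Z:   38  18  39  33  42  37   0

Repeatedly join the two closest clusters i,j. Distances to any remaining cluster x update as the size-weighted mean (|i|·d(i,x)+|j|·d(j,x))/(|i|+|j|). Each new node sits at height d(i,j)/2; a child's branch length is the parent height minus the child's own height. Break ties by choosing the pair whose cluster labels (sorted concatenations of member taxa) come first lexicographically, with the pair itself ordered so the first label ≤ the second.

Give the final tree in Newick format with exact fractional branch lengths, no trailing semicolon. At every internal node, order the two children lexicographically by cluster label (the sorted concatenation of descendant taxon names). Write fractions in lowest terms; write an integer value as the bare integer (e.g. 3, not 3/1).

((B:53/6,((K:1,L:1):5/2,M:7/2):16/3):17/2,((G:9,Z:9):5,U:14):10/3)

step 1: merge (K,L) at d=2; branch lengths K→1, L→1; new cluster KL
  updated: d(B,KL)=43/2, d(G,KL)=33/2, d(KL,M)=7, d(KL,U)=53/2, d(KL,Z)=36
step 2: merge (KL,M) at d=7; branch lengths KL→5/2, M→7/2; new cluster KLM
  updated: d(B,KLM)=53/3, d(G,KLM)=23, d(KLM,U)=103/3, d(KLM,Z)=38
step 3: merge (B,KLM) at d=53/3; branch lengths B→53/6, KLM→16/3; new cluster BKLM
  updated: d(BKLM,G)=111/4, d(BKLM,U)=153/4, d(BKLM,Z)=38
step 4: merge (G,Z) at d=18; branch lengths G→9, Z→9; new cluster GZ
  updated: d(BKLM,GZ)=263/8, d(GZ,U)=28
step 5: merge (GZ,U) at d=28; branch lengths GZ→5, U→14; new cluster GUZ
  updated: d(BKLM,GUZ)=104/3
step 6: merge (BKLM,GUZ) at d=104/3; branch lengths BKLM→17/2, GUZ→10/3; new cluster BGKLMUZ
final tree: ((B:53/6,((K:1,L:1):5/2,M:7/2):16/3):17/2,((G:9,Z:9):5,U:14):10/3)
total length: 71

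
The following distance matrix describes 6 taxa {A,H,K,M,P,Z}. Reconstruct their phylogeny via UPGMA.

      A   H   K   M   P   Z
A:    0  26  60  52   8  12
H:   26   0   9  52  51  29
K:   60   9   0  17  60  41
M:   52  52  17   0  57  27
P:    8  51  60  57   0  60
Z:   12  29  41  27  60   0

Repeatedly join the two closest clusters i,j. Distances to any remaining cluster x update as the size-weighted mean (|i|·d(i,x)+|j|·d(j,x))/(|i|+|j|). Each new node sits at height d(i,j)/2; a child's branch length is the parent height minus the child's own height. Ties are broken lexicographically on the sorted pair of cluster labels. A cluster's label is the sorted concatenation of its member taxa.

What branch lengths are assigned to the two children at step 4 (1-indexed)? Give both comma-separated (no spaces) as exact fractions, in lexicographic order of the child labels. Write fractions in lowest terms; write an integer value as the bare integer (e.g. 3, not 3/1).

step 1: merge (A,P) at d=8; branch lengths A→4, P→4; new cluster AP
  updated: d(AP,H)=77/2, d(AP,K)=60, d(AP,M)=109/2, d(AP,Z)=36
step 2: merge (H,K) at d=9; branch lengths H→9/2, K→9/2; new cluster HK
  updated: d(AP,HK)=197/4, d(HK,M)=69/2, d(HK,Z)=35
step 3: merge (M,Z) at d=27; branch lengths M→27/2, Z→27/2; new cluster MZ
  updated: d(AP,MZ)=181/4, d(HK,MZ)=139/4
step 4: merge (HK,MZ) at d=139/4; branch lengths HK→103/8, MZ→31/8; new cluster HKMZ
  updated: d(AP,HKMZ)=189/4
step 5: merge (AP,HKMZ) at d=189/4; branch lengths AP→157/8, HKMZ→25/4; new cluster AHKMPZ
final tree: ((A:4,P:4):157/8,((H:9/2,K:9/2):103/8,(M:27/2,Z:27/2):31/8):25/4)
total length: 693/8

103/8,31/8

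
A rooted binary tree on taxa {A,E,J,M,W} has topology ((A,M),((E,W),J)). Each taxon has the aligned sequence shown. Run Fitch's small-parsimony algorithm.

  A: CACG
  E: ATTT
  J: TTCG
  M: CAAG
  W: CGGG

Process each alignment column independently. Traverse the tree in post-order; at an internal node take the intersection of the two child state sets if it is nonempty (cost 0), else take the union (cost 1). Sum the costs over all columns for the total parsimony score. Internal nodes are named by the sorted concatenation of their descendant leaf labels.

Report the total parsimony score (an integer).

8

AM@0: {C} ∩ {C} = {C} (intersection, +0)
EW@0: {A} ∪ {C} = {A,C} (union, +1)
EJW@0: {A,C} ∪ {T} = {A,C,T} (union, +1)
AEJMW@0: {C} ∩ {A,C,T} = {C} (intersection, +0)
AM@1: {A} ∩ {A} = {A} (intersection, +0)
EW@1: {T} ∪ {G} = {G,T} (union, +1)
EJW@1: {G,T} ∩ {T} = {T} (intersection, +0)
AEJMW@1: {A} ∪ {T} = {A,T} (union, +1)
AM@2: {C} ∪ {A} = {A,C} (union, +1)
EW@2: {T} ∪ {G} = {G,T} (union, +1)
EJW@2: {G,T} ∪ {C} = {C,G,T} (union, +1)
AEJMW@2: {A,C} ∩ {C,G,T} = {C} (intersection, +0)
AM@3: {G} ∩ {G} = {G} (intersection, +0)
EW@3: {T} ∪ {G} = {G,T} (union, +1)
EJW@3: {G,T} ∩ {G} = {G} (intersection, +0)
AEJMW@3: {G} ∩ {G} = {G} (intersection, +0)
per-site changes: [2, 2, 3, 1]; total = 8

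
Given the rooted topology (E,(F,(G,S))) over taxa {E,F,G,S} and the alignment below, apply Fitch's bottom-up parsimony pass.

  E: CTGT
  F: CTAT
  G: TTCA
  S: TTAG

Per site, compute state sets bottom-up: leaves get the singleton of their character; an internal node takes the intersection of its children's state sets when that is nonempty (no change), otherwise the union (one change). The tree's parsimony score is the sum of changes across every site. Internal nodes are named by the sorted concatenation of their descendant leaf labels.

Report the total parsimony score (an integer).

5

site 0, node GS: G={T} ∩ S={T} → {T} (+0)
site 0, node FGS: F={C} ∪ GS={T} → {C,T} (+1)
site 0, node EFGS: E={C} ∩ FGS={C,T} → {C} (+0)
site 1, node GS: G={T} ∩ S={T} → {T} (+0)
site 1, node FGS: F={T} ∩ GS={T} → {T} (+0)
site 1, node EFGS: E={T} ∩ FGS={T} → {T} (+0)
site 2, node GS: G={C} ∪ S={A} → {A,C} (+1)
site 2, node FGS: F={A} ∩ GS={A,C} → {A} (+0)
site 2, node EFGS: E={G} ∪ FGS={A} → {A,G} (+1)
site 3, node GS: G={A} ∪ S={G} → {A,G} (+1)
site 3, node FGS: F={T} ∪ GS={A,G} → {A,G,T} (+1)
site 3, node EFGS: E={T} ∩ FGS={A,G,T} → {T} (+0)
per-site changes: [1, 0, 2, 2]; total = 5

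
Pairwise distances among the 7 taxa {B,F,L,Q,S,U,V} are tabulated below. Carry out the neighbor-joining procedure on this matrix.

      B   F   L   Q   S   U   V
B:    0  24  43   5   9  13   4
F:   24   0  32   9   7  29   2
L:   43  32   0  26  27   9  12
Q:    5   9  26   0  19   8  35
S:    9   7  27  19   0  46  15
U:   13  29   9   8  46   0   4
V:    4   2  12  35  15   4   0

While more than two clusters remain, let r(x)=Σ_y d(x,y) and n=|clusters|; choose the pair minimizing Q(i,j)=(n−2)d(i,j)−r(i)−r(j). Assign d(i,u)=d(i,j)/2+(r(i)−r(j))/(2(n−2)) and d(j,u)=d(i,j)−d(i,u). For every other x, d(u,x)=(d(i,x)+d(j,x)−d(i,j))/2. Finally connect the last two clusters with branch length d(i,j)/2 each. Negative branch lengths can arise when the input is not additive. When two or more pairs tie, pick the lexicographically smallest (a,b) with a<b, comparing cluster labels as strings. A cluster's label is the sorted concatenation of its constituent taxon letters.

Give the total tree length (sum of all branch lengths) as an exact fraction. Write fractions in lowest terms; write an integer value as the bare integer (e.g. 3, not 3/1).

step 1: merge (L,U) at d=9, Q=-213; branch lengths L→17/2, U→1/2; new cluster LU
  updated: d(B,LU)=47/2, d(F,LU)=26, d(LU,Q)=25/2, d(LU,S)=32, d(LU,V)=7/2
step 2: merge (LU,V) at d=7/2, Q=-143; branch lengths LU→13/2, V→-3; new cluster LUV
  updated: d(B,LUV)=12, d(F,LUV)=49/4, d(LUV,Q)=22, d(LUV,S)=87/4
step 3: merge (B,Q) at d=5, Q=-90; branch lengths B→5/3, Q→10/3; new cluster BQ
  updated: d(BQ,F)=14, d(BQ,LUV)=29/2, d(BQ,S)=23/2
step 4: merge (BQ,LUV) at d=29/2, Q=-119/2; branch lengths BQ→41/8, LUV→75/8; new cluster BLQUV
  updated: d(BLQUV,F)=47/8, d(BLQUV,S)=75/8
step 5: merge (BLQUV,F) at d=47/8, Q=-89/4; branch lengths BLQUV→33/8, F→7/4; new cluster BFLQUV
  updated: d(BFLQUV,S)=21/4
step 6: merge (BFLQUV,S) at d=21/4; branch lengths BFLQUV→21/8, S→21/8; new cluster BFLQSUV
final tree: ((((B:5/3,Q:10/3):41/8,((L:17/2,U:1/2):13/2,V:-3):75/8):33/8,F:7/4):21/8,S:21/8)
total length: 345/8

345/8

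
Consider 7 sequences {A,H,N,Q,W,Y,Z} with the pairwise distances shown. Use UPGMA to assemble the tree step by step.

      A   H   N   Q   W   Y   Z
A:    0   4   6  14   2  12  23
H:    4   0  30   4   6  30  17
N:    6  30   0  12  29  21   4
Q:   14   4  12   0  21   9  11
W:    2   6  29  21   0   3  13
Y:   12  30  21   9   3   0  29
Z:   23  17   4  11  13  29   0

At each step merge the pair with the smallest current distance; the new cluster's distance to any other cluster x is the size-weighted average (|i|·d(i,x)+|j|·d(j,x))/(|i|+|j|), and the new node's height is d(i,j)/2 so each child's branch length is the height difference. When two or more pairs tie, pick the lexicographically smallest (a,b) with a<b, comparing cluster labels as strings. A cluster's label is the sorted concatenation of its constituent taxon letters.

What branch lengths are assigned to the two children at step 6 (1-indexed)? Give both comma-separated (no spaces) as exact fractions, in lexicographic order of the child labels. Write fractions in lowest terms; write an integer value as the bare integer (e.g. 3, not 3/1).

51/20,151/20

iteration 1: select A,W (d=2); attach at lengths (1, 1); label the merged cluster AW
  updated: d(AW,H)=5, d(AW,N)=35/2, d(AW,Q)=35/2, d(AW,Y)=15/2, d(AW,Z)=18
iteration 2: select H,Q (d=4); attach at lengths (2, 2); label the merged cluster HQ
  updated: d(AW,HQ)=45/4, d(HQ,N)=21, d(HQ,Y)=39/2, d(HQ,Z)=14
iteration 3: select N,Z (d=4); attach at lengths (2, 2); label the merged cluster NZ
  updated: d(AW,NZ)=71/4, d(HQ,NZ)=35/2, d(NZ,Y)=25
iteration 4: select AW,Y (d=15/2); attach at lengths (11/4, 15/4); label the merged cluster AWY
  updated: d(AWY,HQ)=14, d(AWY,NZ)=121/6
iteration 5: select AWY,HQ (d=14); attach at lengths (13/4, 5); label the merged cluster AHQWY
  updated: d(AHQWY,NZ)=191/10
iteration 6: select AHQWY,NZ (d=191/10); attach at lengths (51/20, 151/20); label the merged cluster AHNQWYZ
final tree: ((((A:1,W:1):11/4,Y:15/4):13/4,(H:2,Q:2):5):51/20,(N:2,Z:2):151/20)
total length: 697/20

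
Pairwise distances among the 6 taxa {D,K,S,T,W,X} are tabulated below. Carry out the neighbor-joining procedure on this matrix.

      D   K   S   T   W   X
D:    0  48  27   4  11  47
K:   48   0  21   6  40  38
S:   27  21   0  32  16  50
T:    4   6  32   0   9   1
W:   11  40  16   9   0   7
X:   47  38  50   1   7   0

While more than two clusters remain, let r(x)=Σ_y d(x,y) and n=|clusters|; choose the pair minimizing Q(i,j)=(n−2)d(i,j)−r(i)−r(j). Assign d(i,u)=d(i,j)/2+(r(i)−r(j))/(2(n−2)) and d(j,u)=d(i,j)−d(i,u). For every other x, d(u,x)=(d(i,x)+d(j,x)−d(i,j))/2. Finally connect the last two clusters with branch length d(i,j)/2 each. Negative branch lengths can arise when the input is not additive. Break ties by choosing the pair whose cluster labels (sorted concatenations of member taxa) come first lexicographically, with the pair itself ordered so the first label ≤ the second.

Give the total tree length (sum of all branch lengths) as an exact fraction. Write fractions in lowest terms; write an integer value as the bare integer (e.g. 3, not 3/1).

453/8

step 1: merge (K,S) at d=21, Q=-215; branch lengths K→91/8, S→77/8; new cluster KS
  updated: d(D,KS)=27, d(KS,T)=17/2, d(KS,W)=35/2, d(KS,X)=67/2
step 2: merge (W,X) at d=7, Q=-112; branch lengths W→-23/6, X→65/6; new cluster WX
  updated: d(D,WX)=51/2, d(KS,WX)=22, d(T,WX)=3/2
step 3: merge (D,T) at d=4, Q=-125/2; branch lengths D→101/8, T→-69/8; new cluster DT
  updated: d(DT,KS)=63/4, d(DT,WX)=23/2
step 4: merge (DT,KS) at d=63/4, Q=-197/4; branch lengths DT→21/8, KS→105/8; new cluster DKST
  updated: d(DKST,WX)=71/8
step 5: merge (DKST,WX) at d=71/8; branch lengths DKST→71/16, WX→71/16; new cluster DKSTWX
final tree: (((D:101/8,T:-69/8):21/8,(K:91/8,S:77/8):105/8):71/16,(W:-23/6,X:65/6):71/16)
total length: 453/8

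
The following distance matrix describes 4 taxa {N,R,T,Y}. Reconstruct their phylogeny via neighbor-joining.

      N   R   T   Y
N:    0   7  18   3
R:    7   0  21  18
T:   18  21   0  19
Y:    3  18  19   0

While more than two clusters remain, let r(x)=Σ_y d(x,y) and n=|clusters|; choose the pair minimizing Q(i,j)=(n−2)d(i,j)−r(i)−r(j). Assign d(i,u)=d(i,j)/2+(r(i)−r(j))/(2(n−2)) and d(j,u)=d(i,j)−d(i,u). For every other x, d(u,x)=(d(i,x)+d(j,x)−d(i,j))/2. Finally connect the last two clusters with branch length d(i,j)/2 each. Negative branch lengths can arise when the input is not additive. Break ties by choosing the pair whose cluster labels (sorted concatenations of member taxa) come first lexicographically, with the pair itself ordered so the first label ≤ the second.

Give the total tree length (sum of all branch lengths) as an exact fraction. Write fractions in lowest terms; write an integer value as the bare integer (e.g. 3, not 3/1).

step 1: merge (N,Y) at d=3, Q=-62; branch lengths N→-3/2, Y→9/2; new cluster NY
  updated: d(NY,R)=11, d(NY,T)=17
step 2: merge (NY,R) at d=11, Q=-49; branch lengths NY→7/2, R→15/2; new cluster NRY
  updated: d(NRY,T)=27/2
step 3: merge (NRY,T) at d=27/2; branch lengths NRY→27/4, T→27/4; new cluster NRTY
final tree: (((N:-3/2,Y:9/2):7/2,R:15/2):27/4,T:27/4)
total length: 55/2

55/2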